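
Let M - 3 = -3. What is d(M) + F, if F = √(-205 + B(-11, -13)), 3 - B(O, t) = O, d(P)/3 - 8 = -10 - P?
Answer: -6 + I*√191 ≈ -6.0 + 13.82*I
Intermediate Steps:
M = 0 (M = 3 - 3 = 0)
d(P) = -6 - 3*P (d(P) = 24 + 3*(-10 - P) = 24 + (-30 - 3*P) = -6 - 3*P)
B(O, t) = 3 - O
F = I*√191 (F = √(-205 + (3 - 1*(-11))) = √(-205 + (3 + 11)) = √(-205 + 14) = √(-191) = I*√191 ≈ 13.82*I)
d(M) + F = (-6 - 3*0) + I*√191 = (-6 + 0) + I*√191 = -6 + I*√191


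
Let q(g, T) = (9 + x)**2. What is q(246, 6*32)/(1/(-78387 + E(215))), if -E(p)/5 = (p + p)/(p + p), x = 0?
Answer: -6349752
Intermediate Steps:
E(p) = -5 (E(p) = -5*(p + p)/(p + p) = -5*2*p/(2*p) = -5*2*p*1/(2*p) = -5*1 = -5)
q(g, T) = 81 (q(g, T) = (9 + 0)**2 = 9**2 = 81)
q(246, 6*32)/(1/(-78387 + E(215))) = 81/(1/(-78387 - 5)) = 81/(1/(-78392)) = 81/(-1/78392) = 81*(-78392) = -6349752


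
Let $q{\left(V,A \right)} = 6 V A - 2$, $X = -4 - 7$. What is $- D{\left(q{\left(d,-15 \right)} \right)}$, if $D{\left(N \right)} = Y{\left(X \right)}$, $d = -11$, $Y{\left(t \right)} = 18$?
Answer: $-18$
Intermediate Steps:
$X = -11$
$q{\left(V,A \right)} = -2 + 6 A V$ ($q{\left(V,A \right)} = 6 A V - 2 = -2 + 6 A V$)
$D{\left(N \right)} = 18$
$- D{\left(q{\left(d,-15 \right)} \right)} = \left(-1\right) 18 = -18$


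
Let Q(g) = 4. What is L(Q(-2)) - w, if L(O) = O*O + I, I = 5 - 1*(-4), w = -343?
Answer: 368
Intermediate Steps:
I = 9 (I = 5 + 4 = 9)
L(O) = 9 + O² (L(O) = O*O + 9 = O² + 9 = 9 + O²)
L(Q(-2)) - w = (9 + 4²) - 1*(-343) = (9 + 16) + 343 = 25 + 343 = 368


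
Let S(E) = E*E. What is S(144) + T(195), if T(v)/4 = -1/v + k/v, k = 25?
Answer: 1347872/65 ≈ 20737.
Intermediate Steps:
T(v) = 96/v (T(v) = 4*(-1/v + 25/v) = 4*(24/v) = 96/v)
S(E) = E²
S(144) + T(195) = 144² + 96/195 = 20736 + 96*(1/195) = 20736 + 32/65 = 1347872/65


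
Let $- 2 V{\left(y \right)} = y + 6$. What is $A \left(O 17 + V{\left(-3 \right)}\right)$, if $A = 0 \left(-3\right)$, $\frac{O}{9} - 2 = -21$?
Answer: $0$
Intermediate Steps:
$V{\left(y \right)} = -3 - \frac{y}{2}$ ($V{\left(y \right)} = - \frac{y + 6}{2} = - \frac{6 + y}{2} = -3 - \frac{y}{2}$)
$O = -171$ ($O = 18 + 9 \left(-21\right) = 18 - 189 = -171$)
$A = 0$
$A \left(O 17 + V{\left(-3 \right)}\right) = 0 \left(\left(-171\right) 17 - \frac{3}{2}\right) = 0 \left(-2907 + \left(-3 + \frac{3}{2}\right)\right) = 0 \left(-2907 - \frac{3}{2}\right) = 0 \left(- \frac{5817}{2}\right) = 0$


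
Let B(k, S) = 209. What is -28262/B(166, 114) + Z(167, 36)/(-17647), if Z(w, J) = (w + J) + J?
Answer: -498789465/3688223 ≈ -135.24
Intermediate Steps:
Z(w, J) = w + 2*J (Z(w, J) = (J + w) + J = w + 2*J)
-28262/B(166, 114) + Z(167, 36)/(-17647) = -28262/209 + (167 + 2*36)/(-17647) = -28262*1/209 + (167 + 72)*(-1/17647) = -28262/209 + 239*(-1/17647) = -28262/209 - 239/17647 = -498789465/3688223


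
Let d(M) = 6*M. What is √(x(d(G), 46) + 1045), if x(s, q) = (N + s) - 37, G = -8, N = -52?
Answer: 2*√227 ≈ 30.133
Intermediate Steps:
x(s, q) = -89 + s (x(s, q) = (-52 + s) - 37 = -89 + s)
√(x(d(G), 46) + 1045) = √((-89 + 6*(-8)) + 1045) = √((-89 - 48) + 1045) = √(-137 + 1045) = √908 = 2*√227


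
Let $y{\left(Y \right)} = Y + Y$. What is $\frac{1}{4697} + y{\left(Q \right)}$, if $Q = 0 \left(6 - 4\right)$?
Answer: $\frac{1}{4697} \approx 0.0002129$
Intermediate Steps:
$Q = 0$ ($Q = 0 \cdot 2 = 0$)
$y{\left(Y \right)} = 2 Y$
$\frac{1}{4697} + y{\left(Q \right)} = \frac{1}{4697} + 2 \cdot 0 = \frac{1}{4697} + 0 = \frac{1}{4697}$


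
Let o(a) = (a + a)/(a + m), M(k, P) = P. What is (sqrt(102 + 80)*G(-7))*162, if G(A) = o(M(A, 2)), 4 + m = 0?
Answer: -324*sqrt(182) ≈ -4371.0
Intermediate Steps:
m = -4 (m = -4 + 0 = -4)
o(a) = 2*a/(-4 + a) (o(a) = (a + a)/(a - 4) = (2*a)/(-4 + a) = 2*a/(-4 + a))
G(A) = -2 (G(A) = 2*2/(-4 + 2) = 2*2/(-2) = 2*2*(-1/2) = -2)
(sqrt(102 + 80)*G(-7))*162 = (sqrt(102 + 80)*(-2))*162 = (sqrt(182)*(-2))*162 = -2*sqrt(182)*162 = -324*sqrt(182)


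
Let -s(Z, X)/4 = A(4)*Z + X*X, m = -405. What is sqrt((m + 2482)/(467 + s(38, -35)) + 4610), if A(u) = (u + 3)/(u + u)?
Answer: sqrt(96101437578)/4566 ≈ 67.894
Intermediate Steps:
A(u) = (3 + u)/(2*u) (A(u) = (3 + u)/((2*u)) = (3 + u)*(1/(2*u)) = (3 + u)/(2*u))
s(Z, X) = -4*X**2 - 7*Z/2 (s(Z, X) = -4*(((1/2)*(3 + 4)/4)*Z + X*X) = -4*(((1/2)*(1/4)*7)*Z + X**2) = -4*(7*Z/8 + X**2) = -4*(X**2 + 7*Z/8) = -4*X**2 - 7*Z/2)
sqrt((m + 2482)/(467 + s(38, -35)) + 4610) = sqrt((-405 + 2482)/(467 + (-4*(-35)**2 - 7/2*38)) + 4610) = sqrt(2077/(467 + (-4*1225 - 133)) + 4610) = sqrt(2077/(467 + (-4900 - 133)) + 4610) = sqrt(2077/(467 - 5033) + 4610) = sqrt(2077/(-4566) + 4610) = sqrt(2077*(-1/4566) + 4610) = sqrt(-2077/4566 + 4610) = sqrt(21047183/4566) = sqrt(96101437578)/4566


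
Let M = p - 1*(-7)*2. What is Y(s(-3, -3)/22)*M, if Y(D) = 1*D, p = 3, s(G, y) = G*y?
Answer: 153/22 ≈ 6.9545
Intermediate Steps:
M = 17 (M = 3 - 1*(-7)*2 = 3 + 7*2 = 3 + 14 = 17)
Y(D) = D
Y(s(-3, -3)/22)*M = (-3*(-3)/22)*17 = (9*(1/22))*17 = (9/22)*17 = 153/22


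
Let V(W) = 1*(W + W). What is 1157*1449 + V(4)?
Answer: 1676501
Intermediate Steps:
V(W) = 2*W (V(W) = 1*(2*W) = 2*W)
1157*1449 + V(4) = 1157*1449 + 2*4 = 1676493 + 8 = 1676501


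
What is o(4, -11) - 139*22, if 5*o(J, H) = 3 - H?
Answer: -15276/5 ≈ -3055.2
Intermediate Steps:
o(J, H) = 3/5 - H/5 (o(J, H) = (3 - H)/5 = 3/5 - H/5)
o(4, -11) - 139*22 = (3/5 - 1/5*(-11)) - 139*22 = (3/5 + 11/5) - 3058 = 14/5 - 3058 = -15276/5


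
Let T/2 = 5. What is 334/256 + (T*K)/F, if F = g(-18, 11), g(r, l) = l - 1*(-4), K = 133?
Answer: 34549/384 ≈ 89.971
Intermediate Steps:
T = 10 (T = 2*5 = 10)
g(r, l) = 4 + l (g(r, l) = l + 4 = 4 + l)
F = 15 (F = 4 + 11 = 15)
334/256 + (T*K)/F = 334/256 + (10*133)/15 = 334*(1/256) + 1330*(1/15) = 167/128 + 266/3 = 34549/384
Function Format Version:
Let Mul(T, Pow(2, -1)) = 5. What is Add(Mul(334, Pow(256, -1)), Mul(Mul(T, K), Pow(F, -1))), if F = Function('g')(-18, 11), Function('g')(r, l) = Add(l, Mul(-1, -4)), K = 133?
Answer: Rational(34549, 384) ≈ 89.971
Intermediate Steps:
T = 10 (T = Mul(2, 5) = 10)
Function('g')(r, l) = Add(4, l) (Function('g')(r, l) = Add(l, 4) = Add(4, l))
F = 15 (F = Add(4, 11) = 15)
Add(Mul(334, Pow(256, -1)), Mul(Mul(T, K), Pow(F, -1))) = Add(Mul(334, Pow(256, -1)), Mul(Mul(10, 133), Pow(15, -1))) = Add(Mul(334, Rational(1, 256)), Mul(1330, Rational(1, 15))) = Add(Rational(167, 128), Rational(266, 3)) = Rational(34549, 384)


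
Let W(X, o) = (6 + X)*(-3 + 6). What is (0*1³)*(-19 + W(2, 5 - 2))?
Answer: 0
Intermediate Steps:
W(X, o) = 18 + 3*X (W(X, o) = (6 + X)*3 = 18 + 3*X)
(0*1³)*(-19 + W(2, 5 - 2)) = (0*1³)*(-19 + (18 + 3*2)) = (0*1)*(-19 + (18 + 6)) = 0*(-19 + 24) = 0*5 = 0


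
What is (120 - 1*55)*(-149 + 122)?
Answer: -1755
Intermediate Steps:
(120 - 1*55)*(-149 + 122) = (120 - 55)*(-27) = 65*(-27) = -1755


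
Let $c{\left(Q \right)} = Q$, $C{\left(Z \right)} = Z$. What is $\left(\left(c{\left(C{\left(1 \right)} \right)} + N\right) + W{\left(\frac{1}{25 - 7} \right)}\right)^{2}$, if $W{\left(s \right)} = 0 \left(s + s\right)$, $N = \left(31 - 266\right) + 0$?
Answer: $54756$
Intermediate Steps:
$N = -235$ ($N = -235 + 0 = -235$)
$W{\left(s \right)} = 0$ ($W{\left(s \right)} = 0 \cdot 2 s = 0$)
$\left(\left(c{\left(C{\left(1 \right)} \right)} + N\right) + W{\left(\frac{1}{25 - 7} \right)}\right)^{2} = \left(\left(1 - 235\right) + 0\right)^{2} = \left(-234 + 0\right)^{2} = \left(-234\right)^{2} = 54756$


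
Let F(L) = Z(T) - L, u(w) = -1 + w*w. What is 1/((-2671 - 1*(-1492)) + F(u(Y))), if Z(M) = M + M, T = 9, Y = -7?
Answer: -1/1209 ≈ -0.00082713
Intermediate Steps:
u(w) = -1 + w²
Z(M) = 2*M
F(L) = 18 - L (F(L) = 2*9 - L = 18 - L)
1/((-2671 - 1*(-1492)) + F(u(Y))) = 1/((-2671 - 1*(-1492)) + (18 - (-1 + (-7)²))) = 1/((-2671 + 1492) + (18 - (-1 + 49))) = 1/(-1179 + (18 - 1*48)) = 1/(-1179 + (18 - 48)) = 1/(-1179 - 30) = 1/(-1209) = -1/1209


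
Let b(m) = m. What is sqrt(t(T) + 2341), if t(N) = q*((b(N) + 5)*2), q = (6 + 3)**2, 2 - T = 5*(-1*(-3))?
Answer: sqrt(1045) ≈ 32.326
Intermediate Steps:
T = -13 (T = 2 - 5*(-1*(-3)) = 2 - 5*3 = 2 - 1*15 = 2 - 15 = -13)
q = 81 (q = 9**2 = 81)
t(N) = 810 + 162*N (t(N) = 81*((N + 5)*2) = 81*((5 + N)*2) = 81*(10 + 2*N) = 810 + 162*N)
sqrt(t(T) + 2341) = sqrt((810 + 162*(-13)) + 2341) = sqrt((810 - 2106) + 2341) = sqrt(-1296 + 2341) = sqrt(1045)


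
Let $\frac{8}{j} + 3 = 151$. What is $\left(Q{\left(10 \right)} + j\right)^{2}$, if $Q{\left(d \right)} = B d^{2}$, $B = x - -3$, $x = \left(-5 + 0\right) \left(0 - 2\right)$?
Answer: $\frac{2313802404}{1369} \approx 1.6901 \cdot 10^{6}$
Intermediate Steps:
$j = \frac{2}{37}$ ($j = \frac{8}{-3 + 151} = \frac{8}{148} = 8 \cdot \frac{1}{148} = \frac{2}{37} \approx 0.054054$)
$x = 10$ ($x = \left(-5\right) \left(-2\right) = 10$)
$B = 13$ ($B = 10 - -3 = 10 + 3 = 13$)
$Q{\left(d \right)} = 13 d^{2}$
$\left(Q{\left(10 \right)} + j\right)^{2} = \left(13 \cdot 10^{2} + \frac{2}{37}\right)^{2} = \left(13 \cdot 100 + \frac{2}{37}\right)^{2} = \left(1300 + \frac{2}{37}\right)^{2} = \left(\frac{48102}{37}\right)^{2} = \frac{2313802404}{1369}$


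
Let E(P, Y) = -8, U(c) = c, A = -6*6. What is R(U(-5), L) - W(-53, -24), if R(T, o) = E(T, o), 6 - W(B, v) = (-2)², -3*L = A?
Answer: -10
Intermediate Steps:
A = -36
L = 12 (L = -⅓*(-36) = 12)
W(B, v) = 2 (W(B, v) = 6 - 1*(-2)² = 6 - 1*4 = 6 - 4 = 2)
R(T, o) = -8
R(U(-5), L) - W(-53, -24) = -8 - 1*2 = -8 - 2 = -10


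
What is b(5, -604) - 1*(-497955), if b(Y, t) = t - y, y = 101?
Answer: 497250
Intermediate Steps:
b(Y, t) = -101 + t (b(Y, t) = t - 1*101 = t - 101 = -101 + t)
b(5, -604) - 1*(-497955) = (-101 - 604) - 1*(-497955) = -705 + 497955 = 497250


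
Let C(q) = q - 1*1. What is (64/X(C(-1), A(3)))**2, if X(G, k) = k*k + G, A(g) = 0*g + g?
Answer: 4096/49 ≈ 83.592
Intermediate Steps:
C(q) = -1 + q (C(q) = q - 1 = -1 + q)
A(g) = g (A(g) = 0 + g = g)
X(G, k) = G + k**2 (X(G, k) = k**2 + G = G + k**2)
(64/X(C(-1), A(3)))**2 = (64/((-1 - 1) + 3**2))**2 = (64/(-2 + 9))**2 = (64/7)**2 = 4096/49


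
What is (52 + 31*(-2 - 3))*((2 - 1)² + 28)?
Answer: -2987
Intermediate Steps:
(52 + 31*(-2 - 3))*((2 - 1)² + 28) = (52 + 31*(-5))*(1² + 28) = (52 - 155)*(1 + 28) = -103*29 = -2987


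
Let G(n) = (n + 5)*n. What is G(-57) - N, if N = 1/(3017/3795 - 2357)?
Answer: 26503493067/8941798 ≈ 2964.0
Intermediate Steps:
N = -3795/8941798 (N = 1/(3017*(1/3795) - 2357) = 1/(3017/3795 - 2357) = 1/(-8941798/3795) = -3795/8941798 ≈ -0.00042441)
G(n) = n*(5 + n) (G(n) = (5 + n)*n = n*(5 + n))
G(-57) - N = -57*(5 - 57) - 1*(-3795/8941798) = -57*(-52) + 3795/8941798 = 2964 + 3795/8941798 = 26503493067/8941798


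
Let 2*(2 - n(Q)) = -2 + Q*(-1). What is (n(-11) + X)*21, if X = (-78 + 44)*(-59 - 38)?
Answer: 138411/2 ≈ 69206.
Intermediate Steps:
n(Q) = 3 + Q/2 (n(Q) = 2 - (-2 + Q*(-1))/2 = 2 - (-2 - Q)/2 = 2 + (1 + Q/2) = 3 + Q/2)
X = 3298 (X = -34*(-97) = 3298)
(n(-11) + X)*21 = ((3 + (½)*(-11)) + 3298)*21 = ((3 - 11/2) + 3298)*21 = (-5/2 + 3298)*21 = (6591/2)*21 = 138411/2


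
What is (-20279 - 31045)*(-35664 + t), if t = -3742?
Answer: 2022473544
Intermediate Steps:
(-20279 - 31045)*(-35664 + t) = (-20279 - 31045)*(-35664 - 3742) = -51324*(-39406) = 2022473544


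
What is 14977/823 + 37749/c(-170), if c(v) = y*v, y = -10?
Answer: 56528327/1399100 ≈ 40.403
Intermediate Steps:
c(v) = -10*v
14977/823 + 37749/c(-170) = 14977/823 + 37749/((-10*(-170))) = 14977*(1/823) + 37749/1700 = 14977/823 + 37749*(1/1700) = 14977/823 + 37749/1700 = 56528327/1399100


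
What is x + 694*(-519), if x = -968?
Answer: -361154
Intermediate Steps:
x + 694*(-519) = -968 + 694*(-519) = -968 - 360186 = -361154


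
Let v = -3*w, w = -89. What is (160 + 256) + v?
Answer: 683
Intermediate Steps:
v = 267 (v = -3*(-89) = 267)
(160 + 256) + v = (160 + 256) + 267 = 416 + 267 = 683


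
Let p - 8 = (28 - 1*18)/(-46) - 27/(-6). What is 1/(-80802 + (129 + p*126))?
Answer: -23/1819884 ≈ -1.2638e-5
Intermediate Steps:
p = 565/46 (p = 8 + ((28 - 1*18)/(-46) - 27/(-6)) = 8 + ((28 - 18)*(-1/46) - 27*(-1/6)) = 8 + (10*(-1/46) + 9/2) = 8 + (-5/23 + 9/2) = 8 + 197/46 = 565/46 ≈ 12.283)
1/(-80802 + (129 + p*126)) = 1/(-80802 + (129 + (565/46)*126)) = 1/(-80802 + (129 + 35595/23)) = 1/(-80802 + 38562/23) = 1/(-1819884/23) = -23/1819884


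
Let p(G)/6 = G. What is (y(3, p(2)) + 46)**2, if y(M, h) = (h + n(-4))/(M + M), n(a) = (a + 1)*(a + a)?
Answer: 2704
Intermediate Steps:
p(G) = 6*G
n(a) = 2*a*(1 + a) (n(a) = (1 + a)*(2*a) = 2*a*(1 + a))
y(M, h) = (24 + h)/(2*M) (y(M, h) = (h + 2*(-4)*(1 - 4))/(M + M) = (h + 2*(-4)*(-3))/((2*M)) = (h + 24)*(1/(2*M)) = (24 + h)*(1/(2*M)) = (24 + h)/(2*M))
(y(3, p(2)) + 46)**2 = ((1/2)*(24 + 6*2)/3 + 46)**2 = ((1/2)*(1/3)*(24 + 12) + 46)**2 = ((1/2)*(1/3)*36 + 46)**2 = (6 + 46)**2 = 52**2 = 2704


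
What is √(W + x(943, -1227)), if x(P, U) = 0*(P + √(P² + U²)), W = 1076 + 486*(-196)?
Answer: 2*I*√23545 ≈ 306.89*I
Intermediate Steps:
W = -94180 (W = 1076 - 95256 = -94180)
x(P, U) = 0
√(W + x(943, -1227)) = √(-94180 + 0) = √(-94180) = 2*I*√23545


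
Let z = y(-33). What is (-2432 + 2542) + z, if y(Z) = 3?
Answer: 113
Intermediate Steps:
z = 3
(-2432 + 2542) + z = (-2432 + 2542) + 3 = 110 + 3 = 113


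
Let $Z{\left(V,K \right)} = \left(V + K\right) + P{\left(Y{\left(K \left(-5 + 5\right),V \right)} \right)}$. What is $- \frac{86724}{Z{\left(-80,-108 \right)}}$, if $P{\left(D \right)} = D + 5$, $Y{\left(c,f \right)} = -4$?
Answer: $\frac{7884}{17} \approx 463.76$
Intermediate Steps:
$P{\left(D \right)} = 5 + D$
$Z{\left(V,K \right)} = 1 + K + V$ ($Z{\left(V,K \right)} = \left(V + K\right) + \left(5 - 4\right) = \left(K + V\right) + 1 = 1 + K + V$)
$- \frac{86724}{Z{\left(-80,-108 \right)}} = - \frac{86724}{1 - 108 - 80} = - \frac{86724}{-187} = \left(-86724\right) \left(- \frac{1}{187}\right) = \frac{7884}{17}$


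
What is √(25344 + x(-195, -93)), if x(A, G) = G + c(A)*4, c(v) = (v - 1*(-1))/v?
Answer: √960320595/195 ≈ 158.92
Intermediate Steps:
c(v) = (1 + v)/v (c(v) = (v + 1)/v = (1 + v)/v)
x(A, G) = G + 4*(1 + A)/A (x(A, G) = G + ((1 + A)/A)*4 = G + 4*(1 + A)/A)
√(25344 + x(-195, -93)) = √(25344 + (4 - 93 + 4/(-195))) = √(25344 + (4 - 93 + 4*(-1/195))) = √(25344 + (4 - 93 - 4/195)) = √(25344 - 17359/195) = √(4924721/195) = √960320595/195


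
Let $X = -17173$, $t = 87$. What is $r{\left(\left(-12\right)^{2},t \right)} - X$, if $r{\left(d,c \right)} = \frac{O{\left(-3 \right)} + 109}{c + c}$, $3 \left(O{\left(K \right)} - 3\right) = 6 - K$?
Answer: $\frac{2988217}{174} \approx 17174.0$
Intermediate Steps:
$O{\left(K \right)} = 5 - \frac{K}{3}$ ($O{\left(K \right)} = 3 + \frac{6 - K}{3} = 3 - \left(-2 + \frac{K}{3}\right) = 5 - \frac{K}{3}$)
$r{\left(d,c \right)} = \frac{115}{2 c}$ ($r{\left(d,c \right)} = \frac{\left(5 - -1\right) + 109}{c + c} = \frac{\left(5 + 1\right) + 109}{2 c} = \left(6 + 109\right) \frac{1}{2 c} = 115 \frac{1}{2 c} = \frac{115}{2 c}$)
$r{\left(\left(-12\right)^{2},t \right)} - X = \frac{115}{2 \cdot 87} - -17173 = \frac{115}{2} \cdot \frac{1}{87} + 17173 = \frac{115}{174} + 17173 = \frac{2988217}{174}$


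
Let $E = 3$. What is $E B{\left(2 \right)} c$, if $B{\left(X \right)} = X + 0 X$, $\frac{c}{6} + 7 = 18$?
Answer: $396$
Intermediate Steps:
$c = 66$ ($c = -42 + 6 \cdot 18 = -42 + 108 = 66$)
$B{\left(X \right)} = X$ ($B{\left(X \right)} = X + 0 = X$)
$E B{\left(2 \right)} c = 3 \cdot 2 \cdot 66 = 6 \cdot 66 = 396$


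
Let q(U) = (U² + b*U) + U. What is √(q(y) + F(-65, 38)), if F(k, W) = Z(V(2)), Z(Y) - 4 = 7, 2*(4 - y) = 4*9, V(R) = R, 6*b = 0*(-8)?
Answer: √193 ≈ 13.892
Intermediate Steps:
b = 0 (b = (0*(-8))/6 = (⅙)*0 = 0)
y = -14 (y = 4 - 2*9 = 4 - ½*36 = 4 - 18 = -14)
Z(Y) = 11 (Z(Y) = 4 + 7 = 11)
F(k, W) = 11
q(U) = U + U² (q(U) = (U² + 0*U) + U = (U² + 0) + U = U² + U = U + U²)
√(q(y) + F(-65, 38)) = √(-14*(1 - 14) + 11) = √(-14*(-13) + 11) = √(182 + 11) = √193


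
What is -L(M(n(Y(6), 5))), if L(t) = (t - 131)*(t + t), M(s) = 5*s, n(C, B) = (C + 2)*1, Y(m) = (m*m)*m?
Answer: -2090620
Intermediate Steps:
Y(m) = m³ (Y(m) = m²*m = m³)
n(C, B) = 2 + C (n(C, B) = (2 + C)*1 = 2 + C)
L(t) = 2*t*(-131 + t) (L(t) = (-131 + t)*(2*t) = 2*t*(-131 + t))
-L(M(n(Y(6), 5))) = -2*5*(2 + 6³)*(-131 + 5*(2 + 6³)) = -2*5*(2 + 216)*(-131 + 5*(2 + 216)) = -2*5*218*(-131 + 5*218) = -2*1090*(-131 + 1090) = -2*1090*959 = -1*2090620 = -2090620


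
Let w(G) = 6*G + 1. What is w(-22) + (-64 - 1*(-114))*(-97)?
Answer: -4981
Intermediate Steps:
w(G) = 1 + 6*G
w(-22) + (-64 - 1*(-114))*(-97) = (1 + 6*(-22)) + (-64 - 1*(-114))*(-97) = (1 - 132) + (-64 + 114)*(-97) = -131 + 50*(-97) = -131 - 4850 = -4981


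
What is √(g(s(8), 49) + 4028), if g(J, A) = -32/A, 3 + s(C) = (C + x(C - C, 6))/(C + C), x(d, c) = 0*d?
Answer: 2*√49335/7 ≈ 63.461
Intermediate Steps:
x(d, c) = 0
s(C) = -5/2 (s(C) = -3 + (C + 0)/(C + C) = -3 + C/((2*C)) = -3 + C*(1/(2*C)) = -3 + ½ = -5/2)
√(g(s(8), 49) + 4028) = √(-32/49 + 4028) = √(197340/49) = 2*√49335/7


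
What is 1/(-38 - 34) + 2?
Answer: 143/72 ≈ 1.9861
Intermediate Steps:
1/(-38 - 34) + 2 = 1/(-72) + 2 = 1*(-1/72) + 2 = -1/72 + 2 = 143/72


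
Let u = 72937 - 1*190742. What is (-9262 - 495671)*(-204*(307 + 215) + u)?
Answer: 113252937369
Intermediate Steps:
u = -117805 (u = 72937 - 190742 = -117805)
(-9262 - 495671)*(-204*(307 + 215) + u) = (-9262 - 495671)*(-204*(307 + 215) - 117805) = -504933*(-204*522 - 117805) = -504933*(-106488 - 117805) = -504933*(-224293) = 113252937369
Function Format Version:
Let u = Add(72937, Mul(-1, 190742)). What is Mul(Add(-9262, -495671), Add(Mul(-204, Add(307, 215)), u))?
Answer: 113252937369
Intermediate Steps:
u = -117805 (u = Add(72937, -190742) = -117805)
Mul(Add(-9262, -495671), Add(Mul(-204, Add(307, 215)), u)) = Mul(Add(-9262, -495671), Add(Mul(-204, Add(307, 215)), -117805)) = Mul(-504933, Add(Mul(-204, 522), -117805)) = Mul(-504933, Add(-106488, -117805)) = Mul(-504933, -224293) = 113252937369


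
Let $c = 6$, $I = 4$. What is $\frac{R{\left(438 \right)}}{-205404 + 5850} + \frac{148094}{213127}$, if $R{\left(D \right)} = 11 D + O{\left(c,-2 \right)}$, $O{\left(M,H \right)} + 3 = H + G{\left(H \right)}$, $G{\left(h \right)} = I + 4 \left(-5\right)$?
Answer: $\frac{9510126619}{14176781786} \approx 0.67082$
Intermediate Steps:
$G{\left(h \right)} = -16$ ($G{\left(h \right)} = 4 + 4 \left(-5\right) = 4 - 20 = -16$)
$O{\left(M,H \right)} = -19 + H$ ($O{\left(M,H \right)} = -3 + \left(H - 16\right) = -3 + \left(-16 + H\right) = -19 + H$)
$R{\left(D \right)} = -21 + 11 D$ ($R{\left(D \right)} = 11 D - 21 = -21 + 11 D$)
$\frac{R{\left(438 \right)}}{-205404 + 5850} + \frac{148094}{213127} = \frac{-21 + 11 \cdot 438}{-205404 + 5850} + \frac{148094}{213127} = \frac{-21 + 4818}{-199554} + 148094 \cdot \frac{1}{213127} = 4797 \left(- \frac{1}{199554}\right) + \frac{148094}{213127} = - \frac{1599}{66518} + \frac{148094}{213127} = \frac{9510126619}{14176781786}$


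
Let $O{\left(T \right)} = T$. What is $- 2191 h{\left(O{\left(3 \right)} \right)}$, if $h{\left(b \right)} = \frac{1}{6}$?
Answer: $- \frac{2191}{6} \approx -365.17$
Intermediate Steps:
$h{\left(b \right)} = \frac{1}{6}$
$- 2191 h{\left(O{\left(3 \right)} \right)} = \left(-2191\right) \frac{1}{6} = - \frac{2191}{6}$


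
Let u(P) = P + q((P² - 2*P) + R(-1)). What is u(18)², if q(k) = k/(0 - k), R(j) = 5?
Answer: 289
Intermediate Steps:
q(k) = -1 (q(k) = k/((-k)) = k*(-1/k) = -1)
u(P) = -1 + P (u(P) = P - 1 = -1 + P)
u(18)² = (-1 + 18)² = 17² = 289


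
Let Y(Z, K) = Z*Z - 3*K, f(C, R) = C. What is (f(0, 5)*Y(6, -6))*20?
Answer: 0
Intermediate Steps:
Y(Z, K) = Z**2 - 3*K
(f(0, 5)*Y(6, -6))*20 = (0*(6**2 - 3*(-6)))*20 = (0*(36 + 18))*20 = (0*54)*20 = 0*20 = 0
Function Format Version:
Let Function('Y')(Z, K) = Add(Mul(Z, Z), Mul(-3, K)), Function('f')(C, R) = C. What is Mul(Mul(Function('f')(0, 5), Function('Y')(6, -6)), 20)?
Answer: 0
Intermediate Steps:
Function('Y')(Z, K) = Add(Pow(Z, 2), Mul(-3, K))
Mul(Mul(Function('f')(0, 5), Function('Y')(6, -6)), 20) = Mul(Mul(0, Add(Pow(6, 2), Mul(-3, -6))), 20) = Mul(Mul(0, Add(36, 18)), 20) = Mul(Mul(0, 54), 20) = Mul(0, 20) = 0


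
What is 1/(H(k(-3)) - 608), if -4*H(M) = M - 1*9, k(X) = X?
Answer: -1/605 ≈ -0.0016529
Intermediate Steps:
H(M) = 9/4 - M/4 (H(M) = -(M - 1*9)/4 = -(M - 9)/4 = -(-9 + M)/4 = 9/4 - M/4)
1/(H(k(-3)) - 608) = 1/((9/4 - ¼*(-3)) - 608) = 1/((9/4 + ¾) - 608) = 1/(3 - 608) = 1/(-605) = -1/605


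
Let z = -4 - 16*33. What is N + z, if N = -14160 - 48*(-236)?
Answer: -3364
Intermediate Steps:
z = -532 (z = -4 - 528 = -532)
N = -2832 (N = -14160 - 1*(-11328) = -14160 + 11328 = -2832)
N + z = -2832 - 532 = -3364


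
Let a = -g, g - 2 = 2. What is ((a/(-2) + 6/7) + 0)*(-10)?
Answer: -200/7 ≈ -28.571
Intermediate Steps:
g = 4 (g = 2 + 2 = 4)
a = -4 (a = -1*4 = -4)
((a/(-2) + 6/7) + 0)*(-10) = ((-4/(-2) + 6/7) + 0)*(-10) = ((-4*(-½) + 6*(⅐)) + 0)*(-10) = ((2 + 6/7) + 0)*(-10) = (20/7 + 0)*(-10) = (20/7)*(-10) = -200/7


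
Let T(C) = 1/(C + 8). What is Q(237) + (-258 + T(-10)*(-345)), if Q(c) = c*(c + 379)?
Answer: 291813/2 ≈ 1.4591e+5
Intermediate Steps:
T(C) = 1/(8 + C)
Q(c) = c*(379 + c)
Q(237) + (-258 + T(-10)*(-345)) = 237*(379 + 237) + (-258 - 345/(8 - 10)) = 237*616 + (-258 - 345/(-2)) = 145992 + (-258 - ½*(-345)) = 145992 + (-258 + 345/2) = 145992 - 171/2 = 291813/2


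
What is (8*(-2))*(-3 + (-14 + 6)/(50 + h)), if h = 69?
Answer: 5840/119 ≈ 49.076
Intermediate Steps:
(8*(-2))*(-3 + (-14 + 6)/(50 + h)) = (8*(-2))*(-3 + (-14 + 6)/(50 + 69)) = -16*(-3 - 8/119) = -16*(-365/119) = 5840/119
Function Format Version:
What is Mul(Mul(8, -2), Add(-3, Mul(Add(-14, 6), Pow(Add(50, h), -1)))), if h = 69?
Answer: Rational(5840, 119) ≈ 49.076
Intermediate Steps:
Mul(Mul(8, -2), Add(-3, Mul(Add(-14, 6), Pow(Add(50, h), -1)))) = Mul(Mul(8, -2), Add(-3, Mul(Add(-14, 6), Pow(Add(50, 69), -1)))) = Mul(-16, Add(-3, Mul(-8, Pow(119, -1)))) = Mul(-16, Add(-3, Mul(-8, Rational(1, 119)))) = Mul(-16, Add(-3, Rational(-8, 119))) = Mul(-16, Rational(-365, 119)) = Rational(5840, 119)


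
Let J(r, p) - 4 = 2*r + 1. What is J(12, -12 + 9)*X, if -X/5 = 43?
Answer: -6235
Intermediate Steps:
X = -215 (X = -5*43 = -215)
J(r, p) = 5 + 2*r (J(r, p) = 4 + (2*r + 1) = 4 + (1 + 2*r) = 5 + 2*r)
J(12, -12 + 9)*X = (5 + 2*12)*(-215) = (5 + 24)*(-215) = 29*(-215) = -6235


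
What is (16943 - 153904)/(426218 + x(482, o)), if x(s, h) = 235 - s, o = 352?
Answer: -136961/425971 ≈ -0.32153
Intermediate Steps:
(16943 - 153904)/(426218 + x(482, o)) = (16943 - 153904)/(426218 + (235 - 1*482)) = -136961/(426218 + (235 - 482)) = -136961/(426218 - 247) = -136961/425971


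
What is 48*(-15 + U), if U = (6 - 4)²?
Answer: -528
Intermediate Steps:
U = 4 (U = 2² = 4)
48*(-15 + U) = 48*(-15 + 4) = 48*(-11) = -528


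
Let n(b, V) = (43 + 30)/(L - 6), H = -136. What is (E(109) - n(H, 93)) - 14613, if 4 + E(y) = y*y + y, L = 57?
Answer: -134050/51 ≈ -2628.4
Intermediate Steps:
n(b, V) = 73/51 (n(b, V) = (43 + 30)/(57 - 6) = 73/51)
E(y) = -4 + y + y² (E(y) = -4 + (y*y + y) = -4 + (y² + y) = -4 + (y + y²) = -4 + y + y²)
(E(109) - n(H, 93)) - 14613 = ((-4 + 109 + 109²) - 1*73/51) - 14613 = ((-4 + 109 + 11881) - 73/51) - 14613 = (11986 - 73/51) - 14613 = 611213/51 - 14613 = -134050/51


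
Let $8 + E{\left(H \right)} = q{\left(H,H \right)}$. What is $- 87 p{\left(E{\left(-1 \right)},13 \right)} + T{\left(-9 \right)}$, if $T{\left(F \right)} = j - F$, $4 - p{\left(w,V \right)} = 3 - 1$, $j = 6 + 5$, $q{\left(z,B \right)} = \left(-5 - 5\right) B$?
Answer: $-154$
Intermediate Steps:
$q{\left(z,B \right)} = - 10 B$
$j = 11$
$E{\left(H \right)} = -8 - 10 H$
$p{\left(w,V \right)} = 2$ ($p{\left(w,V \right)} = 4 - \left(3 - 1\right) = 4 - 2 = 2$)
$T{\left(F \right)} = 11 - F$
$- 87 p{\left(E{\left(-1 \right)},13 \right)} + T{\left(-9 \right)} = \left(-87\right) 2 + \left(11 - -9\right) = -174 + \left(11 + 9\right) = -174 + 20 = -154$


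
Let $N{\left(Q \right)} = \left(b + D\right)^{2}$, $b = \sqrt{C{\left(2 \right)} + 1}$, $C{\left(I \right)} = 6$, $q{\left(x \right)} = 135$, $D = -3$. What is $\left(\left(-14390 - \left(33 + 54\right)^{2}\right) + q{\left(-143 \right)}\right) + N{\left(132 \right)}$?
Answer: $-21824 + \left(3 - \sqrt{7}\right)^{2} \approx -21824.0$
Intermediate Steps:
$b = \sqrt{7}$ ($b = \sqrt{6 + 1} = \sqrt{7} \approx 2.6458$)
$N{\left(Q \right)} = \left(-3 + \sqrt{7}\right)^{2}$ ($N{\left(Q \right)} = \left(\sqrt{7} - 3\right)^{2} = \left(-3 + \sqrt{7}\right)^{2}$)
$\left(\left(-14390 - \left(33 + 54\right)^{2}\right) + q{\left(-143 \right)}\right) + N{\left(132 \right)} = \left(\left(-14390 - \left(33 + 54\right)^{2}\right) + 135\right) + \left(3 - \sqrt{7}\right)^{2} = \left(\left(-14390 - 87^{2}\right) + 135\right) + \left(3 - \sqrt{7}\right)^{2} = \left(\left(-14390 - 7569\right) + 135\right) + \left(3 - \sqrt{7}\right)^{2} = \left(-21959 + 135\right) + \left(3 - \sqrt{7}\right)^{2} = -21824 + \left(3 - \sqrt{7}\right)^{2}$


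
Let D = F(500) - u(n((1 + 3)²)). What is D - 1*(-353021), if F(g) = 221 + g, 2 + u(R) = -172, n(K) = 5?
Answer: 353916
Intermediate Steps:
u(R) = -174 (u(R) = -2 - 172 = -174)
D = 895 (D = (221 + 500) - 1*(-174) = 721 + 174 = 895)
D - 1*(-353021) = 895 - 1*(-353021) = 895 + 353021 = 353916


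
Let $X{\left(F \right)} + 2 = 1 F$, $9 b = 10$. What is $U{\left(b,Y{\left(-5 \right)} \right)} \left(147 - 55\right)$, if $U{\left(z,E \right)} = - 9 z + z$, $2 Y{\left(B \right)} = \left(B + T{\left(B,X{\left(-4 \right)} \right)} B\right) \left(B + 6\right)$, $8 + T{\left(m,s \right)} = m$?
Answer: $- \frac{7360}{9} \approx -817.78$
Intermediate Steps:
$b = \frac{10}{9}$ ($b = \frac{1}{9} \cdot 10 = \frac{10}{9} \approx 1.1111$)
$X{\left(F \right)} = -2 + F$ ($X{\left(F \right)} = -2 + 1 F = -2 + F$)
$T{\left(m,s \right)} = -8 + m$
$Y{\left(B \right)} = \frac{\left(6 + B\right) \left(B + B \left(-8 + B\right)\right)}{2}$ ($Y{\left(B \right)} = \frac{\left(B + \left(-8 + B\right) B\right) \left(B + 6\right)}{2} = \frac{\left(B + B \left(-8 + B\right)\right) \left(6 + B\right)}{2} = \frac{\left(6 + B\right) \left(B + B \left(-8 + B\right)\right)}{2}$)
$U{\left(z,E \right)} = - 8 z$
$U{\left(b,Y{\left(-5 \right)} \right)} \left(147 - 55\right) = \left(-8\right) \frac{10}{9} \left(147 - 55\right) = \left(- \frac{80}{9}\right) 92 = - \frac{7360}{9}$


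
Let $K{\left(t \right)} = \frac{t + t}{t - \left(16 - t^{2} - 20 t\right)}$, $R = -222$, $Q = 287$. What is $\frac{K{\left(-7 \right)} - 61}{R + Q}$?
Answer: $- \frac{694}{741} \approx -0.93657$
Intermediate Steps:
$K{\left(t \right)} = \frac{2 t}{-16 + t^{2} + 21 t}$ ($K{\left(t \right)} = \frac{2 t}{t + \left(-16 + t^{2} + 20 t\right)} = \frac{2 t}{-16 + t^{2} + 21 t}$)
$\frac{K{\left(-7 \right)} - 61}{R + Q} = \frac{2 \left(-7\right) \frac{1}{-16 + \left(-7\right)^{2} + 21 \left(-7\right)} - 61}{-222 + 287} = \frac{2 \left(-7\right) \frac{1}{-16 + 49 - 147} - 61}{65} = \left(2 \left(-7\right) \frac{1}{-114} - 61\right) \frac{1}{65} = \left(2 \left(-7\right) \left(- \frac{1}{114}\right) - 61\right) \frac{1}{65} = \left(\frac{7}{57} - 61\right) \frac{1}{65} = \left(- \frac{3470}{57}\right) \frac{1}{65} = - \frac{694}{741}$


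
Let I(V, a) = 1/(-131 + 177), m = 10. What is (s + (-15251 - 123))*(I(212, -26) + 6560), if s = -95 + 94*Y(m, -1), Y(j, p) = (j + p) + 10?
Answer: -4128995763/46 ≈ -8.9761e+7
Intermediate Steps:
Y(j, p) = 10 + j + p
I(V, a) = 1/46
s = 1691 (s = -95 + 94*(10 + 10 - 1) = -95 + 94*19 = -95 + 1786 = 1691)
(s + (-15251 - 123))*(I(212, -26) + 6560) = (1691 + (-15251 - 123))*(1/46 + 6560) = (1691 - 15374)*(301761/46) = -13683*301761/46 = -4128995763/46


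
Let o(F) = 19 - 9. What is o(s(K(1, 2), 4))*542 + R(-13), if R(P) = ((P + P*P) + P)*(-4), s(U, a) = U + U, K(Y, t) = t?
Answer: 4848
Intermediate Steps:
s(U, a) = 2*U
o(F) = 10
R(P) = -8*P - 4*P² (R(P) = ((P + P²) + P)*(-4) = (P² + 2*P)*(-4) = -8*P - 4*P²)
o(s(K(1, 2), 4))*542 + R(-13) = 10*542 - 4*(-13)*(2 - 13) = 5420 - 4*(-13)*(-11) = 5420 - 572 = 4848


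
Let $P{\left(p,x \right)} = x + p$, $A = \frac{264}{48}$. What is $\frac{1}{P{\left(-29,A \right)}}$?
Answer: $- \frac{2}{47} \approx -0.042553$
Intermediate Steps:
$A = \frac{11}{2}$ ($A = 264 \cdot \frac{1}{48} = \frac{11}{2} \approx 5.5$)
$P{\left(p,x \right)} = p + x$
$\frac{1}{P{\left(-29,A \right)}} = \frac{1}{-29 + \frac{11}{2}} = \frac{1}{- \frac{47}{2}} = - \frac{2}{47}$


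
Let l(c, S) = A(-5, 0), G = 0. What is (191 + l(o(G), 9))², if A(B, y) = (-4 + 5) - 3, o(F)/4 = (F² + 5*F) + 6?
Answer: 35721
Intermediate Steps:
o(F) = 24 + 4*F² + 20*F (o(F) = 4*((F² + 5*F) + 6) = 4*(6 + F² + 5*F) = 24 + 4*F² + 20*F)
A(B, y) = -2 (A(B, y) = 1 - 3 = -2)
l(c, S) = -2
(191 + l(o(G), 9))² = (191 - 2)² = 189² = 35721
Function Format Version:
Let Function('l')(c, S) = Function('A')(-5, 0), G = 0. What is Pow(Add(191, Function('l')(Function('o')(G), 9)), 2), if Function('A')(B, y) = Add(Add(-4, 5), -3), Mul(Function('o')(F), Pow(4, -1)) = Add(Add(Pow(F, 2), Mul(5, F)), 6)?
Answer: 35721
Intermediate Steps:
Function('o')(F) = Add(24, Mul(4, Pow(F, 2)), Mul(20, F)) (Function('o')(F) = Mul(4, Add(Add(Pow(F, 2), Mul(5, F)), 6)) = Mul(4, Add(6, Pow(F, 2), Mul(5, F))) = Add(24, Mul(4, Pow(F, 2)), Mul(20, F)))
Function('A')(B, y) = -2 (Function('A')(B, y) = Add(1, -3) = -2)
Function('l')(c, S) = -2
Pow(Add(191, Function('l')(Function('o')(G), 9)), 2) = Pow(Add(191, -2), 2) = Pow(189, 2) = 35721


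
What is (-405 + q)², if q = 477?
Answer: 5184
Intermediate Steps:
(-405 + q)² = (-405 + 477)² = 72² = 5184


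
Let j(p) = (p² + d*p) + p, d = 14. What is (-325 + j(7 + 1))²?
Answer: 19881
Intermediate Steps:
j(p) = p² + 15*p (j(p) = (p² + 14*p) + p = p² + 15*p)
(-325 + j(7 + 1))² = (-325 + (7 + 1)*(15 + (7 + 1)))² = (-325 + 8*(15 + 8))² = (-325 + 8*23)² = (-325 + 184)² = (-141)² = 19881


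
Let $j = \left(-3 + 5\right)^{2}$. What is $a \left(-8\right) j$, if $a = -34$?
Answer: $1088$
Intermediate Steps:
$j = 4$ ($j = 2^{2} = 4$)
$a \left(-8\right) j = \left(-34\right) \left(-8\right) 4 = 272 \cdot 4 = 1088$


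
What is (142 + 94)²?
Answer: 55696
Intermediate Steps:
(142 + 94)² = 236² = 55696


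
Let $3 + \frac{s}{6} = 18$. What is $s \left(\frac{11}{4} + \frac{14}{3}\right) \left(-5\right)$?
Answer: $- \frac{6675}{2} \approx -3337.5$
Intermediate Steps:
$s = 90$ ($s = -18 + 6 \cdot 18 = -18 + 108 = 90$)
$s \left(\frac{11}{4} + \frac{14}{3}\right) \left(-5\right) = 90 \left(\frac{11}{4} + \frac{14}{3}\right) \left(-5\right) = 90 \cdot \frac{89}{12} \left(-5\right) = \frac{1335}{2} \left(-5\right) = - \frac{6675}{2}$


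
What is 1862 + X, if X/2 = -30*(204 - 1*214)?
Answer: 2462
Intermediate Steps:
X = 600 (X = 2*(-30*(204 - 1*214)) = 2*(-30*(204 - 214)) = 2*(-30*(-10)) = 2*300 = 600)
1862 + X = 1862 + 600 = 2462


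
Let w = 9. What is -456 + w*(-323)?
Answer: -3363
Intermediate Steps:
-456 + w*(-323) = -456 + 9*(-323) = -456 - 2907 = -3363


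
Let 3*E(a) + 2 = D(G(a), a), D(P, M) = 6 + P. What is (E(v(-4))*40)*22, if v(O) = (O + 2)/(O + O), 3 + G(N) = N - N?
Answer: 880/3 ≈ 293.33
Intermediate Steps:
G(N) = -3 (G(N) = -3 + (N - N) = -3 + 0 = -3)
v(O) = (2 + O)/(2*O) (v(O) = (2 + O)/((2*O)) = (2 + O)*(1/(2*O)) = (2 + O)/(2*O))
E(a) = ⅓ (E(a) = -⅔ + (6 - 3)/3 = -⅔ + (⅓)*3 = -⅔ + 1 = ⅓)
(E(v(-4))*40)*22 = ((⅓)*40)*22 = (40/3)*22 = 880/3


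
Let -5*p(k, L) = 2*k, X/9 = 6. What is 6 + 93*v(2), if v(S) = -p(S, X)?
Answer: 402/5 ≈ 80.400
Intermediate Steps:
X = 54 (X = 9*6 = 54)
p(k, L) = -2*k/5
v(S) = 2*S/5 (v(S) = -(-2)*S/5 = 2*S/5)
6 + 93*v(2) = 6 + 93*((⅖)*2) = 6 + 93*(⅘) = 6 + 372/5 = 402/5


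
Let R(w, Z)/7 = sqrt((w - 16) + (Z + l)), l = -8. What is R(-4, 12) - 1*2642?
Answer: -2642 + 28*I ≈ -2642.0 + 28.0*I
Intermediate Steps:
R(w, Z) = 7*sqrt(-24 + Z + w) (R(w, Z) = 7*sqrt((w - 16) + (Z - 8)) = 7*sqrt((-16 + w) + (-8 + Z)) = 7*sqrt(-24 + Z + w))
R(-4, 12) - 1*2642 = 7*sqrt(-24 + 12 - 4) - 1*2642 = 7*sqrt(-16) - 2642 = 7*(4*I) - 2642 = 28*I - 2642 = -2642 + 28*I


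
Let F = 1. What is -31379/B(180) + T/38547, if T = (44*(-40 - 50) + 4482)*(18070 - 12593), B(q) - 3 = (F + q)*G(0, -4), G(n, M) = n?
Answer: -133443259/12849 ≈ -10386.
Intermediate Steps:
B(q) = 3 (B(q) = 3 + (1 + q)*0 = 3 + 0 = 3)
T = 2858994 (T = (44*(-90) + 4482)*5477 = (-3960 + 4482)*5477 = 522*5477 = 2858994)
-31379/B(180) + T/38547 = -31379/3 + 2858994/38547 = -31379*⅓ + 2858994*(1/38547) = -31379/3 + 317666/4283 = -133443259/12849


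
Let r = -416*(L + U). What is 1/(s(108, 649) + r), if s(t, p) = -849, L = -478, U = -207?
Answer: 1/284111 ≈ 3.5198e-6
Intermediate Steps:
r = 284960 (r = -416*(-478 - 207) = -416*(-685) = 284960)
1/(s(108, 649) + r) = 1/(-849 + 284960) = 1/284111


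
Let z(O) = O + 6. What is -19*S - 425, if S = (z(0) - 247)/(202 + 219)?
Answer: -174346/421 ≈ -414.12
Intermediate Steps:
z(O) = 6 + O
S = -241/421 (S = ((6 + 0) - 247)/(202 + 219) = (6 - 247)/421 = -241*1/421 = -241/421 ≈ -0.57245)
-19*S - 425 = -19*(-241/421) - 425 = 4579/421 - 425 = -174346/421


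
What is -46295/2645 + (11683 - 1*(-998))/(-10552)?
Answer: -104409217/5582008 ≈ -18.705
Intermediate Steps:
-46295/2645 + (11683 - 1*(-998))/(-10552) = -46295*1/2645 + (11683 + 998)*(-1/10552) = -9259/529 + 12681*(-1/10552) = -9259/529 - 12681/10552 = -104409217/5582008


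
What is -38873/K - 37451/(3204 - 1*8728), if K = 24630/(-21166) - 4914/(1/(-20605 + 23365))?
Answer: 5377743075377701/792878675246940 ≈ 6.7826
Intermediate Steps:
K = -143533431435/10583 (K = 24630*(-1/21166) - 4914/(1/2760) = -12315/10583 - 4914/1/2760 = -12315/10583 - 4914*2760 = -12315/10583 - 13562640 = -143533431435/10583 ≈ -1.3563e+7)
-38873/K - 37451/(3204 - 1*8728) = -38873/(-143533431435/10583) - 37451/(3204 - 1*8728) = -38873*(-10583/143533431435) - 37451/(3204 - 8728) = 411392959/143533431435 - 37451/(-5524) = 411392959/143533431435 - 37451*(-1/5524) = 411392959/143533431435 + 37451/5524 = 5377743075377701/792878675246940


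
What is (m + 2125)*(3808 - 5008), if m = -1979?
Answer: -175200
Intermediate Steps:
(m + 2125)*(3808 - 5008) = (-1979 + 2125)*(3808 - 5008) = 146*(-1200) = -175200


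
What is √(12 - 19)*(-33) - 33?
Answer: -33 - 33*I*√7 ≈ -33.0 - 87.31*I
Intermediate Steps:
√(12 - 19)*(-33) - 33 = √(-7)*(-33) - 33 = (I*√7)*(-33) - 33 = -33*I*√7 - 33 = -33 - 33*I*√7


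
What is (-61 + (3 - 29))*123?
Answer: -10701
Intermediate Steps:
(-61 + (3 - 29))*123 = (-61 - 26)*123 = -87*123 = -10701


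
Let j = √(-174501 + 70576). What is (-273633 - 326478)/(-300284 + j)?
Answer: 60067910508/30056861527 + 1000185*I*√4157/30056861527 ≈ 1.9985 + 0.0021455*I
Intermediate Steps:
j = 5*I*√4157 (j = √(-103925) = 5*I*√4157 ≈ 322.37*I)
(-273633 - 326478)/(-300284 + j) = (-273633 - 326478)/(-300284 + 5*I*√4157) = -600111/(-300284 + 5*I*√4157)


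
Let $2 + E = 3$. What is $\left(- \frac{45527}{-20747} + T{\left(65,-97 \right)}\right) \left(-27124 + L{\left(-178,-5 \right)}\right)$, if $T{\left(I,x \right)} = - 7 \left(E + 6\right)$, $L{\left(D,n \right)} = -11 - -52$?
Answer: $\frac{26299651308}{20747} \approx 1.2676 \cdot 10^{6}$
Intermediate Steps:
$E = 1$ ($E = -2 + 3 = 1$)
$L{\left(D,n \right)} = 41$ ($L{\left(D,n \right)} = -11 + 52 = 41$)
$T{\left(I,x \right)} = -49$ ($T{\left(I,x \right)} = - 7 \left(1 + 6\right) = \left(-7\right) 7 = -49$)
$\left(- \frac{45527}{-20747} + T{\left(65,-97 \right)}\right) \left(-27124 + L{\left(-178,-5 \right)}\right) = \left(- \frac{45527}{-20747} - 49\right) \left(-27124 + 41\right) = \left(\left(-45527\right) \left(- \frac{1}{20747}\right) - 49\right) \left(-27083\right) = \left(\frac{45527}{20747} - 49\right) \left(-27083\right) = \left(- \frac{971076}{20747}\right) \left(-27083\right) = \frac{26299651308}{20747}$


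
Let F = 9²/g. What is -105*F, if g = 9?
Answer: -945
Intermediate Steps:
F = 9 (F = 9²/9 = 81*(⅑) = 9)
-105*F = -105*9 = -945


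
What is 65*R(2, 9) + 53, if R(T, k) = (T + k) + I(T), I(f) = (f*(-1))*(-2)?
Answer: 1028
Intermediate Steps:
I(f) = 2*f (I(f) = -f*(-2) = 2*f)
R(T, k) = k + 3*T (R(T, k) = (T + k) + 2*T = k + 3*T)
65*R(2, 9) + 53 = 65*(9 + 3*2) + 53 = 65*(9 + 6) + 53 = 65*15 + 53 = 975 + 53 = 1028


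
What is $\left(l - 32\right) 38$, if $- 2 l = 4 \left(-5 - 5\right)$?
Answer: $-456$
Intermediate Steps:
$l = 20$ ($l = - \frac{4 \left(-5 - 5\right)}{2} = - \frac{4 \left(-10\right)}{2} = \left(- \frac{1}{2}\right) \left(-40\right) = 20$)
$\left(l - 32\right) 38 = \left(20 - 32\right) 38 = \left(-12\right) 38 = -456$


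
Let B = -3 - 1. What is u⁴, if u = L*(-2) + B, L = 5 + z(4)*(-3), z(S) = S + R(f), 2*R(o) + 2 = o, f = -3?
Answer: 625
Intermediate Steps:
R(o) = -1 + o/2
B = -4
z(S) = -5/2 + S (z(S) = S + (-1 + (½)*(-3)) = S + (-1 - 3/2) = S - 5/2 = -5/2 + S)
L = ½ (L = 5 + (-5/2 + 4)*(-3) = 5 + (3/2)*(-3) = 5 - 9/2 = ½ ≈ 0.50000)
u = -5 (u = (½)*(-2) - 4 = -1 - 4 = -5)
u⁴ = (-5)⁴ = 625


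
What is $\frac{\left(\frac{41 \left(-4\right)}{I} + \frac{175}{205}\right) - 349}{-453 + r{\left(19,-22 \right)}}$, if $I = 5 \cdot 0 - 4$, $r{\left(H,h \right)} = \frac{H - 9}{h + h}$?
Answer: $\frac{277046}{408811} \approx 0.67769$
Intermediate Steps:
$r{\left(H,h \right)} = \frac{-9 + H}{2 h}$
$I = -4$ ($I = 0 - 4 = -4$)
$\frac{\left(\frac{41 \left(-4\right)}{I} + \frac{175}{205}\right) - 349}{-453 + r{\left(19,-22 \right)}} = \frac{\left(\frac{41 \left(-4\right)}{-4} + \frac{175}{205}\right) - 349}{-453 + \frac{-9 + 19}{2 \left(-22\right)}} = \frac{\left(\left(-164\right) \left(- \frac{1}{4}\right) + 175 \cdot \frac{1}{205}\right) - 349}{-453 + \frac{1}{2} \left(- \frac{1}{22}\right) 10} = \frac{\left(41 + \frac{35}{41}\right) - 349}{-453 - \frac{5}{22}} = \frac{\frac{1716}{41} - 349}{- \frac{9971}{22}} = \left(- \frac{12593}{41}\right) \left(- \frac{22}{9971}\right) = \frac{277046}{408811}$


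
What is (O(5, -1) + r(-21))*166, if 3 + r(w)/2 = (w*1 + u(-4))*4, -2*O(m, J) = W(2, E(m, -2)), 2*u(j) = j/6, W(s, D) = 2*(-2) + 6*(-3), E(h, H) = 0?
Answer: -82502/3 ≈ -27501.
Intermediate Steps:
W(s, D) = -22 (W(s, D) = -4 - 18 = -22)
u(j) = j/12 (u(j) = (j/6)/2 = j/12)
O(m, J) = 11 (O(m, J) = -½*(-22) = 11)
r(w) = -26/3 + 8*w (r(w) = -6 + 2*((w*1 + (1/12)*(-4))*4) = -6 + 2*((w - ⅓)*4) = -6 + 2*((-⅓ + w)*4) = -6 + 2*(-4/3 + 4*w) = -6 + (-8/3 + 8*w) = -26/3 + 8*w)
(O(5, -1) + r(-21))*166 = (11 + (-26/3 + 8*(-21)))*166 = (11 + (-26/3 - 168))*166 = (11 - 530/3)*166 = -497/3*166 = -82502/3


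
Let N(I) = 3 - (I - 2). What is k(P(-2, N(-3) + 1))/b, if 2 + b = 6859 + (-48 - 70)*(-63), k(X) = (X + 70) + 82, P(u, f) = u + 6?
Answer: 156/14291 ≈ 0.010916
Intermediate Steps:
N(I) = 5 - I (N(I) = 3 - (-2 + I) = 3 + (2 - I) = 5 - I)
P(u, f) = 6 + u
k(X) = 152 + X (k(X) = (70 + X) + 82 = 152 + X)
b = 14291 (b = -2 + (6859 + (-48 - 70)*(-63)) = -2 + (6859 - 118*(-63)) = -2 + (6859 + 7434) = -2 + 14293 = 14291)
k(P(-2, N(-3) + 1))/b = (152 + (6 - 2))/14291 = (152 + 4)*(1/14291) = 156*(1/14291) = 156/14291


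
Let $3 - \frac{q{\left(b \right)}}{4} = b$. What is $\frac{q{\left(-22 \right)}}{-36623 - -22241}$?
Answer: $- \frac{50}{7191} \approx -0.0069531$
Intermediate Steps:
$q{\left(b \right)} = 12 - 4 b$
$\frac{q{\left(-22 \right)}}{-36623 - -22241} = \frac{12 - -88}{-36623 - -22241} = \frac{12 + 88}{-36623 + 22241} = \frac{100}{-14382} = 100 \left(- \frac{1}{14382}\right) = - \frac{50}{7191}$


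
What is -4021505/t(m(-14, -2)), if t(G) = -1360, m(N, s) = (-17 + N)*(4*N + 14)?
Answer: 804301/272 ≈ 2957.0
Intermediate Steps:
m(N, s) = (-17 + N)*(14 + 4*N)
-4021505/t(m(-14, -2)) = -4021505/(-1360) = -4021505*(-1/1360) = 804301/272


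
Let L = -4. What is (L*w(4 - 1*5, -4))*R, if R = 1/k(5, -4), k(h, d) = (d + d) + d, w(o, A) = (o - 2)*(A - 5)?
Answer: 9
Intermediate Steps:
w(o, A) = (-5 + A)*(-2 + o) (w(o, A) = (-2 + o)*(-5 + A) = (-5 + A)*(-2 + o))
k(h, d) = 3*d (k(h, d) = 2*d + d = 3*d)
R = -1/12 (R = 1/(3*(-4)) = 1/(-12) = -1/12 ≈ -0.083333)
(L*w(4 - 1*5, -4))*R = -4*(10 - 5*(4 - 1*5) - 2*(-4) - 4*(4 - 1*5))*(-1/12) = -4*(10 - 5*(4 - 5) + 8 - 4*(4 - 5))*(-1/12) = -4*(10 - 5*(-1) + 8 - 4*(-1))*(-1/12) = -4*(10 + 5 + 8 + 4)*(-1/12) = -4*27*(-1/12) = -108*(-1/12) = 9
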